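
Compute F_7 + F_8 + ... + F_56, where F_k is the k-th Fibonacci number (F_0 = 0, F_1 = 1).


Use the identity sum_{k=0}^{N} F_k = F_{N+2} - 1 (which follows from F_{k+2} - F_{k+1} = F_k). Then
sum_{k=7}^{56} F_k = (F_{58} - 1) - (F_{8} - 1) = F_{58} - F_{8}.
Computing: F_{58} = 591286729879, F_{8} = 21, so
Sum = 591286729879 - 21 = 591286729858.

591286729858


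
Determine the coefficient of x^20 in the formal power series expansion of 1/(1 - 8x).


The geometric series identity gives 1/(1 - c x) = sum_{k>=0} c^k x^k, so the coefficient of x^k is c^k.
Here c = 8 and k = 20.
Computing: 8^20 = 1152921504606846976

1152921504606846976


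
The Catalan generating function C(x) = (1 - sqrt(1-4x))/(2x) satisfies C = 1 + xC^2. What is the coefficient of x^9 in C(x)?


Substituting x -> x scales the n-th coefficient by 1, so [x^9] C(x) = C_9.
C_9 = C(2*9, 9)/(10) = 48620/10 = 4862.
= 4862.

4862


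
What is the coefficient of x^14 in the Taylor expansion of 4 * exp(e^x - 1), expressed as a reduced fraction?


exp(e^x - 1) = sum_{k>=0} Bell_k x^k / k!, where Bell_k is the k-th Bell number.
So the coefficient of x^14 is 4 * Bell_14 / 14!.
Computing: Bell_14 = 190899322 and 14! = 87178291200, giving
4 * 190899322/87178291200 = 95449661/10897286400.

95449661/10897286400


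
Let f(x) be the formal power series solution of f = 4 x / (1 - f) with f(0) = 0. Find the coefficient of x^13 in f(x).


Apply Lagrange inversion: f = 4 x * phi(f) with phi(t) = 1/(1 - t), so
[x^n] f = 4^n * (1/n) [t^(n-1)] phi(t)^n = 4^n * (1/n) [t^(n-1)] (1 - t)^(-n) = 4^n * (1/n) C(2n - 2, n - 1) = 4^n * C_{n-1}.
For n = 13: C_12 = C(24, 12) / 13 = 2704156/13 = 208012.
With the 4^13 = 67108864 factor, the coefficient is 67108864 * 208012 = 13959449018368.

13959449018368


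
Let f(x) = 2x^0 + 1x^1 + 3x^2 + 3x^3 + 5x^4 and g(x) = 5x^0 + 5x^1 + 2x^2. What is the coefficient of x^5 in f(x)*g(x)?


Cauchy product at x^5:
3*2 + 5*5
= 31

31


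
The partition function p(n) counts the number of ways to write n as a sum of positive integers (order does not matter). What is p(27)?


Using the generating function prod_{k>=1} 1/(1-x^k), we compute p(27).
By dynamic programming over parts 1 through 27:
p(27) = 3010

3010


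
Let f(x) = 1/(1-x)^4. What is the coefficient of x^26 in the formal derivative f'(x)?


Differentiate: d/dx [ 1/(1-x)^r ] = r / (1-x)^(r+1).
Here r = 4, so f'(x) = 4 / (1-x)^5.
The expansion of 1/(1-x)^(r+1) has coefficient of x^n equal to C(n+r, r).
So the coefficient of x^26 in f'(x) is
4 * C(30, 4) = 4 * 27405 = 109620

109620


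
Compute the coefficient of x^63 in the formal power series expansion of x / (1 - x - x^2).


Let f(x) = sum_{k>=0} a_k x^k. Multiplying f(x) * (1 - x - x^2) = x and matching coefficients gives a_0 = 0, a_1 = 1, and a_k = a_{k-1} + a_{k-2} for k >= 2. These are the Fibonacci numbers F_k.
Iterating from F_0 = 0, F_1 = 1:
F_0=0, F_1=1, F_2=1, F_3=2, F_4=3, F_5=5, F_6=8, F_7=13, F_8=21, F_9=34, ...
F_63 = 6557470319842.

6557470319842


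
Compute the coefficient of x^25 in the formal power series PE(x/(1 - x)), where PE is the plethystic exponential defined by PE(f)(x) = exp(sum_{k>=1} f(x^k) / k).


For f(x) = x/(1 - x) we have
sum_{k>=1} f(x^k) / k = sum_{k>=1} (1/k) * x^k / (1 - x^k) = sum_{k, m >= 1} x^(k m) / k,
which after exponentiating simplifies to
PE(x/(1 - x)) = prod_{k>=1} 1 / (1 - x^k).
This is the generating function for the partition function p(n), so the coefficient of x^25 is p(25).
Computing p(25) by dynamic programming over parts 1, 2, ..., 25: p(25) = 1958.

1958


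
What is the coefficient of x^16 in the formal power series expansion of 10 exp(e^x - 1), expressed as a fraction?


exp(e^x - 1) is the exponential generating function for the Bell numbers Bell_k: exp(e^x - 1) = sum_{k>=0} Bell_k x^k / k!.
So the coefficient of x^16 in 10 exp(e^x - 1) is 10 Bell_16 / 16!.
Computing: Bell_16 = 10480142147 and 16! = 20922789888000, giving
10 * 10480142147/20922789888000 = 10480142147/2092278988800.

10480142147/2092278988800


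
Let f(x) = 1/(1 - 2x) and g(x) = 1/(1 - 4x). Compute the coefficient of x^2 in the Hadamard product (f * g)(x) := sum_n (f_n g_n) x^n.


f has coefficients f_k = 2^k and g has coefficients g_k = 4^k, so the Hadamard product has coefficient (f*g)_k = 2^k * 4^k = 8^k.
For k = 2: 8^2 = 64.

64


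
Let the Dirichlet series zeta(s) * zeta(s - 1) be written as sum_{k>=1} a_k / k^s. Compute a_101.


Convolution gives a_k = sum_{d | k} d * 1 = sum_{d | k} d = sigma(k), the sum of positive divisors of k.
For k = 101, the divisors are 1, 101, so
sigma(101) = 1 + 101 = 102.

102


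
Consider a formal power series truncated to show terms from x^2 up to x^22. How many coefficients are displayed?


From x^2 to x^22 inclusive, the count is 22 - 2 + 1 = 21.

21


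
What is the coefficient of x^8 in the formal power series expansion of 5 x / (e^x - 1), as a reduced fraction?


The exponential generating function for Bernoulli numbers is
x / (e^x - 1) = sum_{k>=0} B_k x^k / k!.
So the coefficient of x^8 in 5 x / (e^x - 1) is 5 B_8 / 8!.
Computing: B_8 = -1/30, 8! = 40320, giving
5 * -1/30 / 40320 = -1/241920.

-1/241920


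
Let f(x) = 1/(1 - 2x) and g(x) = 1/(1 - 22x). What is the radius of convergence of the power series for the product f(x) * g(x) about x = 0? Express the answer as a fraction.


The radius of 1/(1 - 2x) is 1/2 (nearest singularity at x = 1/2), and the radius of 1/(1 - 22x) is 1/22.
The product f(x)*g(x) = 1/((1 - 2x)(1 - 22x)) has singularities at both 1/2 and 1/22, so its radius of convergence is the distance to the nearest one:
min(1/2, 1/22) = 1/22.

1/22


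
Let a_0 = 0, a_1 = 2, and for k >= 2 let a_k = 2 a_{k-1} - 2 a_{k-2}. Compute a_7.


Iterating the recurrence forward:
a_0 = 0
a_1 = 2
a_2 = 2*2 - 2*0 = 4
a_3 = 2*4 - 2*2 = 4
a_4 = 2*4 - 2*4 = 0
a_5 = 2*0 - 2*4 = -8
a_6 = 2*-8 - 2*0 = -16
a_7 = 2*-16 - 2*-8 = -16
So a_7 = -16.

-16


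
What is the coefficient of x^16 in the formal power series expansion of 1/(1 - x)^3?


The negative binomial / multiset identity is
1/(1 - x)^r = sum_{k>=0} C(k + r - 1, r - 1) x^k.
Here r = 3 and k = 16, so the coefficient is
C(16 + 2, 2) = C(18, 2)
= 153

153


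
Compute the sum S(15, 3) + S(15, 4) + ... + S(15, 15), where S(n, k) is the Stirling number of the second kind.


By definition, S(n, k) counts partitions of an n-set into exactly k nonempty blocks.
Computing row n = 15 for k = 3..15:
S(15, k): 2375101, 42355950, 210766920, 420693273, 408741333, 216627840, 67128490, 12662650, 1479478, 106470, 4550, 105, 1
Sum = 1382942161.

1382942161


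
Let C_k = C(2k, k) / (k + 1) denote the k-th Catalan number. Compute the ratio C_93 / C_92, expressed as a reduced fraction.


Using C_k = (2k)! / (k! (k+1)!), the ratio C_{k+1}/C_k simplifies to
C_{k+1}/C_k = [(2k+2)! / ((k+1)! (k+2)!)] * [k! (k+1)! / (2k)!]
 = (2k+2)(2k+1) / ((k+1)(k+2)) = 2(2k+1) / (k+2).
For k = 92: 2(2*92 + 1) / (92 + 2) = 370/94 = 185/47.

185/47


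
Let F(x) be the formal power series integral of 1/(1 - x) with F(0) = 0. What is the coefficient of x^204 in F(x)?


1/(1 - x) = sum_{k>=0} x^k. Integrating termwise and using F(0) = 0 gives
F(x) = sum_{k>=0} x^(k+1) / (k+1) = sum_{m>=1} x^m / m = -ln(1 - x).
So the coefficient of x^204 is 1/204 = 1/204.

1/204


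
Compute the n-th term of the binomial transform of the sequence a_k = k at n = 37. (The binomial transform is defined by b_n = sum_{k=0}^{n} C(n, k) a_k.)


With a_k = k, b_n = sum_{k=0}^{n} C(n, k) k. Using k * C(n, k) = n * C(n-1, k-1) gives b_n = n * sum_{k>=1} C(n-1, k-1) = n * 2^(n-1).
For n = 37: 37 * 2^36 = 37 * 68719476736 = 2542620639232.

2542620639232


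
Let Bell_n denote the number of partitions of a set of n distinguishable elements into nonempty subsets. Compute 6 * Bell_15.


Bell_15 can be computed from the Bell triangle or from Dobinski's identity Bell_n = (1/e) * sum_{k>=0} k^n / k!.
Computing Bell_15 = 1382958545.
Then 6 * 1382958545 = 8297751270.

8297751270


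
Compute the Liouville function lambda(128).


The Liouville function is lambda(k) = (-1)^Omega(k), where Omega(k) counts the prime factors of k with multiplicity.
Factoring: 128 = 2 * 2 * 2 * 2 * 2 * 2 * 2, so Omega(128) = 7.
lambda(128) = (-1)^7 = -1.

-1


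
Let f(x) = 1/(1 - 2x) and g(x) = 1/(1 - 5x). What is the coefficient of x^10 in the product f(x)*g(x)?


The coefficient of x^n in f*g is the Cauchy product: sum_{k=0}^{n} a^k * b^(n-k).
With a=2, b=5, n=10:
sum_{k=0}^{10} 2^k * 5^(10-k)
= 16275359

16275359


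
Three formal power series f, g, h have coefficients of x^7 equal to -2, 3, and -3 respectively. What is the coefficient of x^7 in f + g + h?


Series addition is componentwise:
-2 + 3 + -3
= -2

-2


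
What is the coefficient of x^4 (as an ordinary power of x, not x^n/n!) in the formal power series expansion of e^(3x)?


The exponential series is e^y = sum_{k>=0} y^k / k!. Substituting y = 3x gives
e^(3x) = sum_{k>=0} 3^k x^k / k!.
So the coefficient of x^n is a^n/n! with a = 3, n = 4:
3^4 / 4! = 81/24 = 27/8

27/8


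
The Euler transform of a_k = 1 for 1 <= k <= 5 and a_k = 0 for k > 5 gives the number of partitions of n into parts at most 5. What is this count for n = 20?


Partitions of 20 into parts at most 5:
Using generating function (1-x)^(-1)(1-x^2)^(-1)...(1-x^5)^(-1),
the coefficient of x^20 = 192

192


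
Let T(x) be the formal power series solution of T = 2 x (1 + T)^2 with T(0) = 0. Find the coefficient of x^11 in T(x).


Apply the Lagrange inversion formula: if T = 2 x * phi(T) with phi(t) = (1 + t)^2, then [x^n] T = 2^n * (1/n) [t^(n-1)] phi(t)^n = 2^n * (1/n) [t^(n-1)] (1 + t)^(2n) = 2^n * (1/n) C(2n, n-1).
Using the identity C(2n, n-1) = C(2n, n) * n / (n+1), the unscaled factor equals C(2n, n) / (n+1) = C_n, the n-th Catalan number.
For n = 11: C_11 = C(22, 11) / 12 = 705432/12 = 58786.
With the 2^11 = 2048 factor, the coefficient is 2048 * 58786 = 120393728.

120393728


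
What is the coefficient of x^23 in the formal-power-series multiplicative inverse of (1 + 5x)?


The inverse is 1/(1 + 5x). Apply the geometric identity 1/(1 - y) = sum_{k>=0} y^k with y = -5x:
1/(1 + 5x) = sum_{k>=0} (-5)^k x^k.
So the coefficient of x^23 is (-5)^23 = -11920928955078125.

-11920928955078125


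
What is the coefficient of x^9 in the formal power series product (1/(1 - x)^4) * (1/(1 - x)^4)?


Combine the factors: (1/(1 - x)^4) * (1/(1 - x)^4) = 1/(1 - x)^8.
Then use 1/(1 - x)^r = sum_{k>=0} C(k + r - 1, r - 1) x^k with r = 8 and k = 9:
C(16, 7) = 11440.

11440


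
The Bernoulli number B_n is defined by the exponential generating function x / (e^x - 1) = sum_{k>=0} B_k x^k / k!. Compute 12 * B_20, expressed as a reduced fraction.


Bernoulli numbers can also be computed recursively via B_0 = 1 and sum_{j=0}^{m} C(m+1, j) B_j = 0 for m >= 1. Odd-index Bernoulli numbers vanish for k >= 3.
Computing B_20 = -174611/330, so 12 * B_20 = 12 * -174611/330 = -349222/55.

-349222/55


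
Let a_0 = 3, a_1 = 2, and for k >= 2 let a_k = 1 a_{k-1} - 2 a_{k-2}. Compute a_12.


Iterating the recurrence forward:
a_0 = 3
a_1 = 2
a_2 = 1*2 - 2*3 = -4
a_3 = 1*-4 - 2*2 = -8
a_4 = 1*-8 - 2*-4 = 0
a_5 = 1*0 - 2*-8 = 16
a_6 = 1*16 - 2*0 = 16
a_7 = 1*16 - 2*16 = -16
a_8 = 1*-16 - 2*16 = -48
a_9 = 1*-48 - 2*-16 = -16
a_10 = 1*-16 - 2*-48 = 80
a_11 = 1*80 - 2*-16 = 112
a_12 = 1*112 - 2*80 = -48
So a_12 = -48.

-48


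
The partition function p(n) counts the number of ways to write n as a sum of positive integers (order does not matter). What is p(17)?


Using the generating function prod_{k>=1} 1/(1-x^k), we compute p(17).
By dynamic programming over parts 1 through 17:
p(17) = 297

297


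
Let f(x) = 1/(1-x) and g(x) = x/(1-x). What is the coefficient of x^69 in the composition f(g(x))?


First simplify the composition: f(g(x)) = 1/(1 - x/(1-x)) = (1-x)/((1-x) - x) = (1-x)/(1-2x).
Now extract the coefficient. Write (1-x)/(1-2x) = 1/(1-2x) - x/(1-2x).
The coefficient of x^n in 1/(1-2x) is 2^n, and in x/(1-2x) is 2^(n-1) (for n >= 1).
So the coefficient of x^69 is 2^69 - 2^68 = 590295810358705651712 - 295147905179352825856 = 295147905179352825856.

295147905179352825856


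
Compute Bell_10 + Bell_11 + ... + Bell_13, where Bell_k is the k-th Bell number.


Recall Bell_k counts set partitions of a k-set (with Bell_0 = 1 by convention).
Bell_10 through Bell_13: 115975, 678570, 4213597, 27644437
Sum = 115975 + 678570 + 4213597 + 27644437 = 32652579.

32652579


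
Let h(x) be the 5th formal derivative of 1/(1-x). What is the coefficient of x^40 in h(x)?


Differentiating 5 times: d^5/dx^5 [1/(1-x)] = 5!/(1-x)^6.
The expansion 1/(1-x)^6 = sum_{k>=0} C(k+5, 5) x^k, so the coefficient of x^n in 5!/(1-x)^6 is 5! * C(n+5, 5).
For n = 40: 120 * C(45, 5) = 120 * 1221759 = 146611080

146611080


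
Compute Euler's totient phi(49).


phi(n) counts integers in [1, n] coprime to n. Using the multiplicative formula phi(n) = n * prod_{p | n} (1 - 1/p):
49 = 7^2, so
phi(49) = 49 * (1 - 1/7) = 42.

42


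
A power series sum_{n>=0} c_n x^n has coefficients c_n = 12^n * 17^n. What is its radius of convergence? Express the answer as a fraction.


By the root test (Cauchy-Hadamard), the radius is R = 1 / limsup_n |c_n|^(1/n).
Here |c_n|^(1/n) = (12^n * 17^n)^(1/n) = 12 * 17 = 204 for all n.
So R = 1/204 = 1/204.

1/204


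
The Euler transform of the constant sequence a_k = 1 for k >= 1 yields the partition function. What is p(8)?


The Euler transform converts the sequence a_k = 1 into the number of integer partitions.
Using the recurrence or dynamic programming:
p(8) = 22

22


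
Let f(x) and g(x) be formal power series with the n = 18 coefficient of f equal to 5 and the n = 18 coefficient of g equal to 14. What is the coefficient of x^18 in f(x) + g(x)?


Addition of formal power series is termwise.
The coefficient of x^18 in f + g = 5 + 14
= 19

19


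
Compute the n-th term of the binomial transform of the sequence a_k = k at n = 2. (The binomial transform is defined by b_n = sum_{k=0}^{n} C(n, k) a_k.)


With a_k = k, b_n = sum_{k=0}^{n} C(n, k) k. Using k * C(n, k) = n * C(n-1, k-1) gives b_n = n * sum_{k>=1} C(n-1, k-1) = n * 2^(n-1).
For n = 2: 2 * 2^1 = 2 * 2 = 4.

4


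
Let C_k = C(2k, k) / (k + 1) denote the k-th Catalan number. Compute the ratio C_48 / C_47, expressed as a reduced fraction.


Using C_k = (2k)! / (k! (k+1)!), the ratio C_{k+1}/C_k simplifies to
C_{k+1}/C_k = [(2k+2)! / ((k+1)! (k+2)!)] * [k! (k+1)! / (2k)!]
 = (2k+2)(2k+1) / ((k+1)(k+2)) = 2(2k+1) / (k+2).
For k = 47: 2(2*47 + 1) / (47 + 2) = 190/49 = 190/49.

190/49


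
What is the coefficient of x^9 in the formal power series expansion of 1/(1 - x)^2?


The expansion 1/(1 - x)^r = sum_{k>=0} C(k + r - 1, r - 1) x^k follows from the multiset / negative-binomial theorem (or from repeated differentiation of the geometric series).
For r = 2 and k = 9:
C(10, 1) = 3628800 / (1 * 362880) = 10.

10


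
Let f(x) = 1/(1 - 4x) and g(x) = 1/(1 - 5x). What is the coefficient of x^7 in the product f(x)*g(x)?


The coefficient of x^n in f*g is the Cauchy product: sum_{k=0}^{n} a^k * b^(n-k).
With a=4, b=5, n=7:
sum_{k=0}^{7} 4^k * 5^(7-k)
= 325089

325089


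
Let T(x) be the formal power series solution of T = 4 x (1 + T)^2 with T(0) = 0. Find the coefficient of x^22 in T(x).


Apply the Lagrange inversion formula: if T = 4 x * phi(T) with phi(t) = (1 + t)^2, then [x^n] T = 4^n * (1/n) [t^(n-1)] phi(t)^n = 4^n * (1/n) [t^(n-1)] (1 + t)^(2n) = 4^n * (1/n) C(2n, n-1).
Using the identity C(2n, n-1) = C(2n, n) * n / (n+1), the unscaled factor equals C(2n, n) / (n+1) = C_n, the n-th Catalan number.
For n = 22: C_22 = C(44, 22) / 23 = 2104098963720/23 = 91482563640.
With the 4^22 = 17592186044416 factor, the coefficient is 17592186044416 * 91482563640 = 1609378279375006586634240.

1609378279375006586634240


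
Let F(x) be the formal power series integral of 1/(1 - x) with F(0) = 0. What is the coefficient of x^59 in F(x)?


1/(1 - x) = sum_{k>=0} x^k. Integrating termwise and using F(0) = 0 gives
F(x) = sum_{k>=0} x^(k+1) / (k+1) = sum_{m>=1} x^m / m = -ln(1 - x).
So the coefficient of x^59 is 1/59 = 1/59.

1/59


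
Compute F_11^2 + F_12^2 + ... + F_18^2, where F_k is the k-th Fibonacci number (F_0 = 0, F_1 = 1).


There is a standard identity sum_{k=0}^{N} F_k^2 = F_N * F_{N+1} (proved inductively from the telescoping relation F_k^2 = F_k F_{k+1} - F_{k-1} F_k). Then
sum_{k=11}^{18} F_k^2 = F_18 F_19 - F_10 F_11.
Computing: F_18 = 2584, F_19 = 4181, F_10 = 55, F_11 = 89.
Sum = 2584 * 4181 - 55 * 89 = 10798809.

10798809


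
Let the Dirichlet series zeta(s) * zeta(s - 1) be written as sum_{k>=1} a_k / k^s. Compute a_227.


Convolution gives a_k = sum_{d | k} d * 1 = sum_{d | k} d = sigma(k), the sum of positive divisors of k.
For k = 227, the divisors are 1, 227, so
sigma(227) = 1 + 227 = 228.

228


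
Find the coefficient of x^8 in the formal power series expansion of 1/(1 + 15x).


Write 1/(1 + c x) = 1/(1 - (-c) x) and apply the geometric-series identity
1/(1 - y) = sum_{k>=0} y^k to get 1/(1 + c x) = sum_{k>=0} (-c)^k x^k.
So the coefficient of x^k is (-c)^k = (-1)^k * c^k.
Here c = 15 and k = 8:
(-15)^8 = 1 * 2562890625 = 2562890625

2562890625


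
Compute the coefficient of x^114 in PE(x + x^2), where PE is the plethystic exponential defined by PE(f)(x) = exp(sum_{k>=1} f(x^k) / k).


With f(x) = x + x^2, the exponent is sum_{k>=1} (x^k + x^(2k)) / k = -ln(1 - x) - ln(1 - x^2). Exponentiating:
PE(x + x^2) = 1 / ((1 - x)(1 - x^2)).
This is the generating function for partitions of n into parts of size 1 or 2. The number of 2's can be any j in 0..57, and the rest are 1's, so
[x^114] = floor(114/2) + 1 = 58.

58


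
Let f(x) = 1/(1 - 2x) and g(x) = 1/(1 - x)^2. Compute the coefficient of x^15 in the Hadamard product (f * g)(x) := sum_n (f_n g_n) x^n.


f has coefficients f_k = 2^k. For g = 1/(1 - x)^2 the coefficient is g_k = C(k + 1, 1) = k + 1. The Hadamard coefficient is (f * g)_k = 2^k * (k + 1).
For k = 15: 2^15 * 16 = 32768 * 16 = 524288.

524288


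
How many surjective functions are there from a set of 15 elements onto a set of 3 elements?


By inclusion-exclusion on which target elements are missed, the number of surjections from an n-set onto a k-set is
surj(n, k) = sum_{j=0}^{k} (-1)^j C(k, j) (k - j)^n.
Equivalently surj(n, k) = k! * S(n, k), where S(n, k) is the Stirling number of the second kind.
For n = 15, k = 3:
S(15, 3) = 2375101, so
surj = 3! * 2375101 = 6 * 2375101 = 14250606.

14250606


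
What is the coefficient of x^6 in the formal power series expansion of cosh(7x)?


The Maclaurin series is cosh(t) = sum_{m>=0} t^(2m) / (2m)!, so substituting t = 7x, only even powers of x are nonzero, with coefficient of x^(2m) equal to 7^(2m) / (2m)!.
For x^6 the coefficient is 7^6/6! = 117649/720 = 117649/720.

117649/720


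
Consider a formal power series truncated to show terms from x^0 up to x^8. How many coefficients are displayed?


From x^0 to x^8 inclusive, the count is 8 - 0 + 1 = 9.

9


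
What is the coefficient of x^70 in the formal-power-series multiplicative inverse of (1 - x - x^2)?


Let the inverse be f(x) = sum_{k>=0} a_k x^k. From f(x) * (1 - x - x^2) = 1 and matching coefficients:
 x^0: a_0 = 1.
 x^1: a_1 - a_0 = 0, so a_1 = 1.
 x^k (k >= 2): a_k - a_{k-1} - a_{k-2} = 0, i.e. a_k = a_{k-1} + a_{k-2}.
This is the Fibonacci-type recurrence shifted so that a_0 = a_1 = 1.
Iterating: a_0=1, a_1=1, a_2=2, a_3=3, a_4=5, a_5=8, a_6=13, a_7=21, a_8=34, a_9=55, ...
a_70 = 308061521170129.

308061521170129


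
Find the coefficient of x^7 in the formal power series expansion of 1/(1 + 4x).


Write 1/(1 + c x) = 1/(1 - (-c) x) and apply the geometric-series identity
1/(1 - y) = sum_{k>=0} y^k to get 1/(1 + c x) = sum_{k>=0} (-c)^k x^k.
So the coefficient of x^k is (-c)^k = (-1)^k * c^k.
Here c = 4 and k = 7:
(-4)^7 = -1 * 16384 = -16384

-16384


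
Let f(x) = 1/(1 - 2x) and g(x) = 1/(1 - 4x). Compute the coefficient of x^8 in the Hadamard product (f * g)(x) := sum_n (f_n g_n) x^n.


f has coefficients f_k = 2^k and g has coefficients g_k = 4^k, so the Hadamard product has coefficient (f*g)_k = 2^k * 4^k = 8^k.
For k = 8: 8^8 = 16777216.

16777216


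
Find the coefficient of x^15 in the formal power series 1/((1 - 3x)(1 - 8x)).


By partial fractions or Cauchy convolution:
The coefficient equals sum_{k=0}^{15} 3^k * 8^(15-k).
= 56294986732787

56294986732787


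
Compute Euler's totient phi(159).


phi(n) counts integers in [1, n] coprime to n. Using the multiplicative formula phi(n) = n * prod_{p | n} (1 - 1/p):
159 = 3 * 53, so
phi(159) = 159 * (1 - 1/3) * (1 - 1/53) = 104.

104


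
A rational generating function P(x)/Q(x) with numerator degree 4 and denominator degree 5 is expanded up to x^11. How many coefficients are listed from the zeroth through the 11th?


Expanding up to x^11 gives the coefficients for x^0, x^1, ..., x^11.
That is 11 + 1 = 12 coefficients in total.

12


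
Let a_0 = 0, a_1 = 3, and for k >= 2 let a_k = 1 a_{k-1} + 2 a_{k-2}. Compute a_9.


Iterating the recurrence forward:
a_0 = 0
a_1 = 3
a_2 = 1*3 + 2*0 = 3
a_3 = 1*3 + 2*3 = 9
a_4 = 1*9 + 2*3 = 15
a_5 = 1*15 + 2*9 = 33
a_6 = 1*33 + 2*15 = 63
a_7 = 1*63 + 2*33 = 129
a_8 = 1*129 + 2*63 = 255
a_9 = 1*255 + 2*129 = 513
So a_9 = 513.

513


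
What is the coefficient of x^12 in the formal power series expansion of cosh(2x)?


The Maclaurin series is cosh(t) = sum_{m>=0} t^(2m) / (2m)!, so substituting t = 2x, only even powers of x are nonzero, with coefficient of x^(2m) equal to 2^(2m) / (2m)!.
For x^12 the coefficient is 2^12/12! = 4096/479001600 = 4/467775.

4/467775


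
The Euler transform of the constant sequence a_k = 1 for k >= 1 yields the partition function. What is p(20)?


The Euler transform converts the sequence a_k = 1 into the number of integer partitions.
Using the recurrence or dynamic programming:
p(20) = 627

627


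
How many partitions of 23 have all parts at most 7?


Using the generating function (1-x)^(-1)(1-x^2)^(-1)...(1-x^7)^(-1),
the coefficient of x^23 counts these restricted partitions.
Result = 618

618


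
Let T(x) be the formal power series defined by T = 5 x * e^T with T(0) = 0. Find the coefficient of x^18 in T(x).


Apply the Lagrange inversion formula: if T = 5 x * phi(T) with phi(t) = e^t, then
[x^n] T = 5^n * (1/n) [t^(n-1)] phi(t)^n = 5^n * (1/n) [t^(n-1)] e^(n t) = 5^n * (1/n) * n^(n-1) / (n-1)! = 5^n * n^(n-1) / n!.
When c = 1 this is the Cayley count of rooted labeled trees on n vertices, divided by n!.
For n = 18: 5^18 * 18^17 / 18! = 3814697265625 * 2185911559738696531968/6402373705728000 = 155143177998596191406250/119119.

155143177998596191406250/119119


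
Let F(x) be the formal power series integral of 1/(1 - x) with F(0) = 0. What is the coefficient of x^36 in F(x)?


1/(1 - x) = sum_{k>=0} x^k. Integrating termwise and using F(0) = 0 gives
F(x) = sum_{k>=0} x^(k+1) / (k+1) = sum_{m>=1} x^m / m = -ln(1 - x).
So the coefficient of x^36 is 1/36 = 1/36.

1/36


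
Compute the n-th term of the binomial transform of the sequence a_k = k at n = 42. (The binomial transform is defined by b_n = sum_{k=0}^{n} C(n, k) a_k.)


With a_k = k, b_n = sum_{k=0}^{n} C(n, k) k. Using k * C(n, k) = n * C(n-1, k-1) gives b_n = n * sum_{k>=1} C(n-1, k-1) = n * 2^(n-1).
For n = 42: 42 * 2^41 = 42 * 2199023255552 = 92358976733184.

92358976733184


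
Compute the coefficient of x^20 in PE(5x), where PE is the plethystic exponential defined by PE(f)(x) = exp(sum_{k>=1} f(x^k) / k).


With f(x) = 5x, the exponent is sum_{k>=1} 5 x^k / k = 5 * (-ln(1 - x)). Exponentiating:
PE(5x) = exp(-5 ln(1 - x)) = 1/(1 - x)^5.
By the negative binomial expansion, [x^n] 1/(1 - x)^5 = C(n + 4, 4).
For n = 20: C(24, 4) = 10626.

10626


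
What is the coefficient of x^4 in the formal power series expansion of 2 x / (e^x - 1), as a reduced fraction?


The exponential generating function for Bernoulli numbers is
x / (e^x - 1) = sum_{k>=0} B_k x^k / k!.
So the coefficient of x^4 in 2 x / (e^x - 1) is 2 B_4 / 4!.
Computing: B_4 = -1/30, 4! = 24, giving
2 * -1/30 / 24 = -1/360.

-1/360


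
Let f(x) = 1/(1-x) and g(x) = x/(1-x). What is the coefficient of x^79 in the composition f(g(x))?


First simplify the composition: f(g(x)) = 1/(1 - x/(1-x)) = (1-x)/((1-x) - x) = (1-x)/(1-2x).
Now extract the coefficient. Write (1-x)/(1-2x) = 1/(1-2x) - x/(1-2x).
The coefficient of x^n in 1/(1-2x) is 2^n, and in x/(1-2x) is 2^(n-1) (for n >= 1).
So the coefficient of x^79 is 2^79 - 2^78 = 604462909807314587353088 - 302231454903657293676544 = 302231454903657293676544.

302231454903657293676544


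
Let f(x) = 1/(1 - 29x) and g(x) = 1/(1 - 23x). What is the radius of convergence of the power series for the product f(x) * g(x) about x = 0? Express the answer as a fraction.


The radius of 1/(1 - 29x) is 1/29 (nearest singularity at x = 1/29), and the radius of 1/(1 - 23x) is 1/23.
The product f(x)*g(x) = 1/((1 - 29x)(1 - 23x)) has singularities at both 1/29 and 1/23, so its radius of convergence is the distance to the nearest one:
min(1/29, 1/23) = 1/29.

1/29


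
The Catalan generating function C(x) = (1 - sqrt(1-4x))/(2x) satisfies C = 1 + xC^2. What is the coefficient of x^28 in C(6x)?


Substituting x -> 6x scales the n-th coefficient by 6^n, so [x^28] C(6x) = 6^28 * C_28.
C_28 = C(2*28, 28)/(29) = 7648690600760440/29 = 263747951750360.
So 6^28 * 263747951750360 = 6140942214464815497216 * 263747951750360 = 1619660930882415049029585160906997760.

1619660930882415049029585160906997760


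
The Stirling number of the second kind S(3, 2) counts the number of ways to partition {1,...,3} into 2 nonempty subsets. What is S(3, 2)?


Using the explicit formula S(n,k) = (1/k!) sum_{j=0}^{k} (-1)^(k-j) C(k,j) j^n:
S(3, 2) = 3
Equivalently, S(n,k) is n! times the coefficient of x^n in the EGF (e^x - 1)^k / k!.

3


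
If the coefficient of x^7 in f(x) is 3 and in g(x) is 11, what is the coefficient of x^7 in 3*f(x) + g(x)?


Scalar multiplication scales coefficients: 3 * 3 = 9.
Then add the g coefficient: 9 + 11
= 20

20


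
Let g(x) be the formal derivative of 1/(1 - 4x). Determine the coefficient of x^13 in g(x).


Differentiate termwise: d/dx sum_{k>=0} 4^k x^k = sum_{k>=1} k 4^k x^(k-1) = sum_{j>=0} (j+1) 4^(j+1) x^j.
Equivalently, d/dx [1/(1 - 4x)] = 4/(1 - 4x)^2.
For j = 13: 14 * 4^14 = 14 * 268435456 = 3758096384.

3758096384


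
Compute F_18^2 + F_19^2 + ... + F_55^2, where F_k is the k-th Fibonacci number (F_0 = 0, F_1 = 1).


There is a standard identity sum_{k=0}^{N} F_k^2 = F_N * F_{N+1} (proved inductively from the telescoping relation F_k^2 = F_k F_{k+1} - F_{k-1} F_k). Then
sum_{k=18}^{55} F_k^2 = F_55 F_56 - F_17 F_18.
Computing: F_55 = 139583862445, F_56 = 225851433717, F_17 = 1597, F_18 = 2584.
Sum = 139583862445 * 225851433717 - 1597 * 2584 = 31525215456959758931417.

31525215456959758931417


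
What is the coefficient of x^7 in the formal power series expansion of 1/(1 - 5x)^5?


The general identity 1/(1 - c x)^r = sum_{k>=0} c^k C(k + r - 1, r - 1) x^k follows by substituting y = c x into 1/(1 - y)^r = sum_{k>=0} C(k + r - 1, r - 1) y^k.
For c = 5, r = 5, k = 7:
5^7 * C(11, 4) = 78125 * 330 = 25781250.

25781250


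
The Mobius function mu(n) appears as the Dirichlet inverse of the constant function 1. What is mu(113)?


113 = 113 (all distinct primes).
mu(113) = (-1)^1 = -1

-1


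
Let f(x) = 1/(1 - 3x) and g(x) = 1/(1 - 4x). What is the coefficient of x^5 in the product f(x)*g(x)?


The coefficient of x^n in f*g is the Cauchy product: sum_{k=0}^{n} a^k * b^(n-k).
With a=3, b=4, n=5:
sum_{k=0}^{5} 3^k * 4^(5-k)
= 3367

3367


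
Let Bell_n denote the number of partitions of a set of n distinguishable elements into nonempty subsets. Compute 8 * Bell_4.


Bell_4 can be computed from the Bell triangle or from Dobinski's identity Bell_n = (1/e) * sum_{k>=0} k^n / k!.
Computing Bell_4 = 15.
Then 8 * 15 = 120.

120


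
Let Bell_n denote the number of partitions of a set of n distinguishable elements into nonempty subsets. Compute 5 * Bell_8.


Bell_8 can be computed from the Bell triangle or from Dobinski's identity Bell_n = (1/e) * sum_{k>=0} k^n / k!.
Computing Bell_8 = 4140.
Then 5 * 4140 = 20700.

20700


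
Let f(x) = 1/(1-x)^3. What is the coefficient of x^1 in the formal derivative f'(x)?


Differentiate: d/dx [ 1/(1-x)^r ] = r / (1-x)^(r+1).
Here r = 3, so f'(x) = 3 / (1-x)^4.
The expansion of 1/(1-x)^(r+1) has coefficient of x^n equal to C(n+r, r).
So the coefficient of x^1 in f'(x) is
3 * C(4, 3) = 3 * 4 = 12

12


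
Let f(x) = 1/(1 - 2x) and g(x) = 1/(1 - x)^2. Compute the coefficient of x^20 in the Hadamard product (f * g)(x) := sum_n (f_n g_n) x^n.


f has coefficients f_k = 2^k. For g = 1/(1 - x)^2 the coefficient is g_k = C(k + 1, 1) = k + 1. The Hadamard coefficient is (f * g)_k = 2^k * (k + 1).
For k = 20: 2^20 * 21 = 1048576 * 21 = 22020096.

22020096


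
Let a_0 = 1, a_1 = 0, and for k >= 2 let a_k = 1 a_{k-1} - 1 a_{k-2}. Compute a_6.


Iterating the recurrence forward:
a_0 = 1
a_1 = 0
a_2 = 1*0 - 1*1 = -1
a_3 = 1*-1 - 1*0 = -1
a_4 = 1*-1 - 1*-1 = 0
a_5 = 1*0 - 1*-1 = 1
a_6 = 1*1 - 1*0 = 1
So a_6 = 1.

1


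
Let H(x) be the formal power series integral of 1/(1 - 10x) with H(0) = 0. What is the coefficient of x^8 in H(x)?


1/(1 - 10x) = sum_{k>=0} 10^k x^k. Integrating termwise with H(0) = 0:
H(x) = sum_{k>=0} 10^k x^(k+1) / (k+1) = sum_{m>=1} 10^(m-1) x^m / m.
For m = 8: 10^7/8 = 10000000/8 = 1250000.

1250000


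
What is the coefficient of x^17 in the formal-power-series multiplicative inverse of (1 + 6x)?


The inverse is 1/(1 + 6x). Apply the geometric identity 1/(1 - y) = sum_{k>=0} y^k with y = -6x:
1/(1 + 6x) = sum_{k>=0} (-6)^k x^k.
So the coefficient of x^17 is (-6)^17 = -16926659444736.

-16926659444736


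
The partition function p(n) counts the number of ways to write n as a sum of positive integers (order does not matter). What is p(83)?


Using the generating function prod_{k>=1} 1/(1-x^k), we compute p(83).
By dynamic programming over parts 1 through 83:
p(83) = 23338469

23338469


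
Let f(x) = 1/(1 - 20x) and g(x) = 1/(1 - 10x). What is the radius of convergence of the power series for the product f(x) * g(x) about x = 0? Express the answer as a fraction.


The radius of 1/(1 - 20x) is 1/20 (nearest singularity at x = 1/20), and the radius of 1/(1 - 10x) is 1/10.
The product f(x)*g(x) = 1/((1 - 20x)(1 - 10x)) has singularities at both 1/20 and 1/10, so its radius of convergence is the distance to the nearest one:
min(1/20, 1/10) = 1/20.

1/20


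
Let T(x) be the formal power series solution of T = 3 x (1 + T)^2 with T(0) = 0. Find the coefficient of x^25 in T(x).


Apply the Lagrange inversion formula: if T = 3 x * phi(T) with phi(t) = (1 + t)^2, then [x^n] T = 3^n * (1/n) [t^(n-1)] phi(t)^n = 3^n * (1/n) [t^(n-1)] (1 + t)^(2n) = 3^n * (1/n) C(2n, n-1).
Using the identity C(2n, n-1) = C(2n, n) * n / (n+1), the unscaled factor equals C(2n, n) / (n+1) = C_n, the n-th Catalan number.
For n = 25: C_25 = C(50, 25) / 26 = 126410606437752/26 = 4861946401452.
With the 3^25 = 847288609443 factor, the coefficient is 847288609443 * 4861946401452 = 4119471805672662916111236.

4119471805672662916111236


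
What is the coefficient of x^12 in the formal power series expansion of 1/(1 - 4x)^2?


The general identity 1/(1 - c x)^r = sum_{k>=0} c^k C(k + r - 1, r - 1) x^k follows by substituting y = c x into 1/(1 - y)^r = sum_{k>=0} C(k + r - 1, r - 1) y^k.
For c = 4, r = 2, k = 12:
4^12 * C(13, 1) = 16777216 * 13 = 218103808.

218103808


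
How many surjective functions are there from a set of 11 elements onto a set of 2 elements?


By inclusion-exclusion on which target elements are missed, the number of surjections from an n-set onto a k-set is
surj(n, k) = sum_{j=0}^{k} (-1)^j C(k, j) (k - j)^n.
Equivalently surj(n, k) = k! * S(n, k), where S(n, k) is the Stirling number of the second kind.
For n = 11, k = 2:
S(11, 2) = 1023, so
surj = 2! * 1023 = 2 * 1023 = 2046.

2046


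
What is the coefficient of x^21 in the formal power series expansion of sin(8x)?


The Maclaurin series is sin(t) = sum_{k>=0} (-1)^k t^(2k+1) / (2k+1)!, so substituting t = 8x, only odd powers of x are nonzero, with coefficient of x^(2k+1) equal to (-1)^k 8^(2k+1) / (2k+1)!.
Write 21 = 2*10 + 1, giving the coefficient (-1)^10 * 8^21 / 21! = 9223372036854775808/51090942171709440000 = 35184372088832/194896477400625.

35184372088832/194896477400625


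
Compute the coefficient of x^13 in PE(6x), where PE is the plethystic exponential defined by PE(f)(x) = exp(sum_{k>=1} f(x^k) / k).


With f(x) = 6x, the exponent is sum_{k>=1} 6 x^k / k = 6 * (-ln(1 - x)). Exponentiating:
PE(6x) = exp(-6 ln(1 - x)) = 1/(1 - x)^6.
By the negative binomial expansion, [x^n] 1/(1 - x)^6 = C(n + 5, 5).
For n = 13: C(18, 5) = 8568.

8568


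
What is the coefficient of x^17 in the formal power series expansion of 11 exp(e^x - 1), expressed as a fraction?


exp(e^x - 1) is the exponential generating function for the Bell numbers Bell_k: exp(e^x - 1) = sum_{k>=0} Bell_k x^k / k!.
So the coefficient of x^17 in 11 exp(e^x - 1) is 11 Bell_17 / 17!.
Computing: Bell_17 = 82864869804 and 17! = 355687428096000, giving
11 * 82864869804/355687428096000 = 255755771/99800064000.

255755771/99800064000


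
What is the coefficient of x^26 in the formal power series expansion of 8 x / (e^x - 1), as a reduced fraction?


The exponential generating function for Bernoulli numbers is
x / (e^x - 1) = sum_{k>=0} B_k x^k / k!.
So the coefficient of x^26 in 8 x / (e^x - 1) is 8 B_26 / 26!.
Computing: B_26 = 8553103/6, 26! = 403291461126605635584000000, giving
8 * 8553103/6 / 403291461126605635584000000 = 657931/23266815064996478976000000.

657931/23266815064996478976000000


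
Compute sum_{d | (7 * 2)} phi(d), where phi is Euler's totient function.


First, 7 * 2 = 14. One classical identity is sum_{d | n} phi(d) = n (each k in [1, n] has a unique gcd with n, and among the k's with gcd(k, n) = n/d there are phi(d) of them). So the sum equals 14. We also verify directly:
Divisors of 14: 1, 2, 7, 14.
phi values: 1, 1, 6, 6.
Sum = 14.

14


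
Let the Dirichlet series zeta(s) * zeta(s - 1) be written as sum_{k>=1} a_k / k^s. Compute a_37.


Convolution gives a_k = sum_{d | k} d * 1 = sum_{d | k} d = sigma(k), the sum of positive divisors of k.
For k = 37, the divisors are 1, 37, so
sigma(37) = 1 + 37 = 38.

38


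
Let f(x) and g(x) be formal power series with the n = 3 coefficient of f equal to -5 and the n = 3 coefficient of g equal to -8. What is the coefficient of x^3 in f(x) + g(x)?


Addition of formal power series is termwise.
The coefficient of x^3 in f + g = -5 + -8
= -13

-13


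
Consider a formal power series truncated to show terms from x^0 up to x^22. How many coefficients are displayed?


From x^0 to x^22 inclusive, the count is 22 - 0 + 1 = 23.

23


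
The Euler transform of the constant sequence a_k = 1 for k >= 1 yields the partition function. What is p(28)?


The Euler transform converts the sequence a_k = 1 into the number of integer partitions.
Using the recurrence or dynamic programming:
p(28) = 3718

3718


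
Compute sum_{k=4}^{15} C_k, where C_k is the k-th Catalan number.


C_4 through C_15: 14, 42, 132, 429, 1430, 4862, 16796, 58786, 208012, 742900, 2674440, 9694845
Sum = 14 + 42 + 132 + 429 + 1430 + 4862 + 16796 + 58786 + 208012 + 742900 + 2674440 + 9694845
= 13402688

13402688


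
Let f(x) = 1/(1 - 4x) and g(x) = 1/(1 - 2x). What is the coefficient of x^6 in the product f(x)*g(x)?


The coefficient of x^n in f*g is the Cauchy product: sum_{k=0}^{n} a^k * b^(n-k).
With a=4, b=2, n=6:
sum_{k=0}^{6} 4^k * 2^(6-k)
= 8128

8128


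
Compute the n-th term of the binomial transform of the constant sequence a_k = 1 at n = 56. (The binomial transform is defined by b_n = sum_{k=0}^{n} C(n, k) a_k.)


With a_k = 1 for all k, b_n = sum_{k=0}^{n} C(n, k) = 2^n by the binomial theorem.
For n = 56: 2^56 = 72057594037927936.

72057594037927936


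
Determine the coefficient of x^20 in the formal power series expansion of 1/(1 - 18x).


The geometric series identity gives 1/(1 - c x) = sum_{k>=0} c^k x^k, so the coefficient of x^k is c^k.
Here c = 18 and k = 20.
Computing: 18^20 = 12748236216396078174437376

12748236216396078174437376


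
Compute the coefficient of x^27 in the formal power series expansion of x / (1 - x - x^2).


Let f(x) = sum_{k>=0} a_k x^k. Multiplying f(x) * (1 - x - x^2) = x and matching coefficients gives a_0 = 0, a_1 = 1, and a_k = a_{k-1} + a_{k-2} for k >= 2. These are the Fibonacci numbers F_k.
Iterating from F_0 = 0, F_1 = 1:
F_0=0, F_1=1, F_2=1, F_3=2, F_4=3, F_5=5, F_6=8, F_7=13, F_8=21, F_9=34, ...
F_27 = 196418.

196418


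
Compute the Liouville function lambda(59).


The Liouville function is lambda(k) = (-1)^Omega(k), where Omega(k) counts the prime factors of k with multiplicity.
Factoring: 59 = 59, so Omega(59) = 1.
lambda(59) = (-1)^1 = -1.

-1


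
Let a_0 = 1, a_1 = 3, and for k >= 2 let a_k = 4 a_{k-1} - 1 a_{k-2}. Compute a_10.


Iterating the recurrence forward:
a_0 = 1
a_1 = 3
a_2 = 4*3 - 1*1 = 11
a_3 = 4*11 - 1*3 = 41
a_4 = 4*41 - 1*11 = 153
a_5 = 4*153 - 1*41 = 571
a_6 = 4*571 - 1*153 = 2131
a_7 = 4*2131 - 1*571 = 7953
a_8 = 4*7953 - 1*2131 = 29681
a_9 = 4*29681 - 1*7953 = 110771
a_10 = 4*110771 - 1*29681 = 413403
So a_10 = 413403.

413403


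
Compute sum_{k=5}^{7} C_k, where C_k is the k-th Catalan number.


C_5 through C_7: 42, 132, 429
Sum = 42 + 132 + 429
= 603

603


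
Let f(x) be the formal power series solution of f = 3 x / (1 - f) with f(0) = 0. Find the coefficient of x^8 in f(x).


Apply Lagrange inversion: f = 3 x * phi(f) with phi(t) = 1/(1 - t), so
[x^n] f = 3^n * (1/n) [t^(n-1)] phi(t)^n = 3^n * (1/n) [t^(n-1)] (1 - t)^(-n) = 3^n * (1/n) C(2n - 2, n - 1) = 3^n * C_{n-1}.
For n = 8: C_7 = C(14, 7) / 8 = 3432/8 = 429.
With the 3^8 = 6561 factor, the coefficient is 6561 * 429 = 2814669.

2814669


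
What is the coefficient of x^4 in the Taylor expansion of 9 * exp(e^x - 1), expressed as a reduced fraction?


exp(e^x - 1) = sum_{k>=0} Bell_k x^k / k!, where Bell_k is the k-th Bell number.
So the coefficient of x^4 is 9 * Bell_4 / 4!.
Computing: Bell_4 = 15 and 4! = 24, giving
9 * 15/24 = 45/8.

45/8


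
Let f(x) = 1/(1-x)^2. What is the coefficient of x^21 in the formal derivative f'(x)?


Differentiate: d/dx [ 1/(1-x)^r ] = r / (1-x)^(r+1).
Here r = 2, so f'(x) = 2 / (1-x)^3.
The expansion of 1/(1-x)^(r+1) has coefficient of x^n equal to C(n+r, r).
So the coefficient of x^21 in f'(x) is
2 * C(23, 2) = 2 * 253 = 506

506


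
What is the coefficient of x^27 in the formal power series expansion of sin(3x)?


The Maclaurin series is sin(t) = sum_{k>=0} (-1)^k t^(2k+1) / (2k+1)!, so substituting t = 3x, only odd powers of x are nonzero, with coefficient of x^(2k+1) equal to (-1)^k 3^(2k+1) / (2k+1)!.
Write 27 = 2*13 + 1, giving the coefficient (-1)^13 * 3^27 / 27! = -7625597484987/10888869450418352160768000000 = -4782969/6829776306569216000000.

-4782969/6829776306569216000000


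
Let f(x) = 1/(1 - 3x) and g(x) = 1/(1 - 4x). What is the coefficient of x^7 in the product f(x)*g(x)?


The coefficient of x^n in f*g is the Cauchy product: sum_{k=0}^{n} a^k * b^(n-k).
With a=3, b=4, n=7:
sum_{k=0}^{7} 3^k * 4^(7-k)
= 58975

58975


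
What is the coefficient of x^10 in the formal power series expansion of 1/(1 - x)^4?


The expansion 1/(1 - x)^r = sum_{k>=0} C(k + r - 1, r - 1) x^k follows from the multiset / negative-binomial theorem (or from repeated differentiation of the geometric series).
For r = 4 and k = 10:
C(13, 3) = 6227020800 / (6 * 3628800) = 286.

286
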